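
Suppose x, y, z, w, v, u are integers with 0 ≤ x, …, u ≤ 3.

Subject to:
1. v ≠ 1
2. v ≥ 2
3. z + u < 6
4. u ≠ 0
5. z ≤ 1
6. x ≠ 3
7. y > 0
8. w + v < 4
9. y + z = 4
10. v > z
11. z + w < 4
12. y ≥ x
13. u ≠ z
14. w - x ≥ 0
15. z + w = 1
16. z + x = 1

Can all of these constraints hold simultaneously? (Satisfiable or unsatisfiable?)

Satisfiable

The assignment x = 0, y = 3, z = 1, w = 0, v = 3, u = 3 works:
  constraint 3 holds since z + u = 4.
  constraint 8 holds since w + v = 3.
The rest check out directly.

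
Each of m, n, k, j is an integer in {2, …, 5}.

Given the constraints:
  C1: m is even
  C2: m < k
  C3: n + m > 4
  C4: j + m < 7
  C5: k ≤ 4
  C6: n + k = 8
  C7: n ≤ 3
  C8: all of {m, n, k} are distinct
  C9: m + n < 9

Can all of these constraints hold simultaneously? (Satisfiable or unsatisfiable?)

Unsatisfiable

From constraint 7: n ≤ 3. From constraint 5: k ≤ 4. Hence n + k ≤ 7. But constraint 6 requires n + k = 8, and 8 > 7. Contradiction.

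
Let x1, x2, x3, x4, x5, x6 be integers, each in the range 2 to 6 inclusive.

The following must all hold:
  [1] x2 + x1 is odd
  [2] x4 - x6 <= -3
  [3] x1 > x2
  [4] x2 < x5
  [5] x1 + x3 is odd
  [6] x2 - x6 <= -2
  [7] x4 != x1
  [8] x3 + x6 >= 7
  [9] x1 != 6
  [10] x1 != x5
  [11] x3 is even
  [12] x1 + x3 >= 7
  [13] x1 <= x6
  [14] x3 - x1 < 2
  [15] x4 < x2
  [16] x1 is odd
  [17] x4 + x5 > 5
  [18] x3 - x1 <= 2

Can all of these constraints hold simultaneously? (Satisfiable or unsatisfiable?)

The assignment x1 = 5, x2 = 4, x3 = 4, x4 = 2, x5 = 6, x6 = 6 works:
  constraint 2 holds since x4 - x6 = -4.
  constraint 6 holds since x2 - x6 = -2.
  constraint 8 holds since x3 + x6 = 10.
The rest check out directly.

Satisfiable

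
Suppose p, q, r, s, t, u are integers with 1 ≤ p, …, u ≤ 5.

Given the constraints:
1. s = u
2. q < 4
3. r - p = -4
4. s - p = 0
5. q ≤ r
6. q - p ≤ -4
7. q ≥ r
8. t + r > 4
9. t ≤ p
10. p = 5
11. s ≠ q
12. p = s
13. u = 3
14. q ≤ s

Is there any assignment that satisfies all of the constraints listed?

Constraint 10 fixes p = 5 and constraint 13 fixes u = 3. Constraints 1 and 12 give p = s = u, so p = u. But 5 ≠ 3 — contradiction.

Unsatisfiable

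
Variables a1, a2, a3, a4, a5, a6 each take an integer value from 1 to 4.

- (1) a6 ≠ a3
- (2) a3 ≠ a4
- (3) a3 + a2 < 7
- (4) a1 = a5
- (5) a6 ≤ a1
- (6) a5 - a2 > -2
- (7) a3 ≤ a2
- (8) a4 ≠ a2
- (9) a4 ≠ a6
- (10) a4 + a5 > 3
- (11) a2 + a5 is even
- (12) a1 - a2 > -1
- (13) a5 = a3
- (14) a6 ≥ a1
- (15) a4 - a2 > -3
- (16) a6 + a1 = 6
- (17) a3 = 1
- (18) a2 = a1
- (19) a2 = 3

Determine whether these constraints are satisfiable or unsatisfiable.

Constraint 19 fixes a2 = 3 and constraint 17 fixes a3 = 1. Constraints 4, 13, and 18 give a2 = a1 = a5 = a3, so a2 = a3. But 3 ≠ 1 — contradiction.

Unsatisfiable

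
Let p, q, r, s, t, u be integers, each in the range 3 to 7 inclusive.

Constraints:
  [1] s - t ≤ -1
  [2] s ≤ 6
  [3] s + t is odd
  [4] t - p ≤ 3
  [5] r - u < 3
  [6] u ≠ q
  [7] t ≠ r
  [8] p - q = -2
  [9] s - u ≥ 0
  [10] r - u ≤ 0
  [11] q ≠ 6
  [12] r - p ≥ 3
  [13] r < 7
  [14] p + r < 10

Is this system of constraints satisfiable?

Unsatisfiable

Constraints 1, 4, 9, 10, and 12 give t − s ≥ 1, s − u ≥ 0, u − r ≥ 0, r − p ≥ 3, p − t ≥ -3.
Adding all 5 inequalities: the left sides telescope to 0, and the right sides sum to 1 + 0 + 0 + 3 + (-3) = 1. So 0 ≥ 1, which is false.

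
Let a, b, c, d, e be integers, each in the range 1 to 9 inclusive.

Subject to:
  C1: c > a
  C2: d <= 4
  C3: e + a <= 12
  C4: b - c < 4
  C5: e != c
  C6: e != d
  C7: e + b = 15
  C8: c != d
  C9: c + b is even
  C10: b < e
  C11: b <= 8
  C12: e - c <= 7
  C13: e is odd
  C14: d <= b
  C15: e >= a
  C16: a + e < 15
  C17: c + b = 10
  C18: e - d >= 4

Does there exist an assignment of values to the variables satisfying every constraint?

Try a = 3, b = 6, c = 4, d = 2, e = 9.
Check constraint 3: e + a = 12; constraint 4: b - c = 2; constraint 7: e + b = 15. The remaining constraints are straightforward to verify.

Satisfiable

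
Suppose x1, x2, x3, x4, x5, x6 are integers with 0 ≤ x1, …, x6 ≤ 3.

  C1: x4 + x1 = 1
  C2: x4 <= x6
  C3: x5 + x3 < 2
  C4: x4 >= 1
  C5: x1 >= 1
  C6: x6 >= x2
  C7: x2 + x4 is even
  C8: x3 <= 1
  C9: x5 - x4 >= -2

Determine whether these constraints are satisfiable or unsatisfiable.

From constraint 4: x4 ≥ 1. From constraint 5: x1 ≥ 1. Hence x4 + x1 ≥ 2. But constraint 1 requires x4 + x1 = 1, and 1 < 2. Contradiction.

Unsatisfiable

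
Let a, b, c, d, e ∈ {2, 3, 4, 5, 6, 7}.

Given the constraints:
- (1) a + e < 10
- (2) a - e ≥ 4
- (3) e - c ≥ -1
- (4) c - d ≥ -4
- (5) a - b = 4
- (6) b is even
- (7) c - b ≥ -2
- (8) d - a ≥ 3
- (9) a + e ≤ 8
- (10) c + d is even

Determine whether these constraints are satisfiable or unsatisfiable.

Constraints 2, 3, 4, and 8 give c − d ≥ -4, d − a ≥ 3, a − e ≥ 4, e − c ≥ -1.
Adding all 4 inequalities: the left sides telescope to 0, and the right sides sum to (-4) + 3 + 4 + (-1) = 2. So 0 ≥ 2, which is false.

Unsatisfiable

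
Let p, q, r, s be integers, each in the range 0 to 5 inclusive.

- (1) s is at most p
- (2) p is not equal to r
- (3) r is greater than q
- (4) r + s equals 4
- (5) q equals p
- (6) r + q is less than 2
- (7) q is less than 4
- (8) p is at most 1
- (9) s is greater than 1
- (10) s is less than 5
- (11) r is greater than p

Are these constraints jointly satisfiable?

Unsatisfiable

From constraint 9: s ≥ 2. From constraints 1 and 8: s ≤ p and p ≤ 1, so s ≤ 1. But 1 < 2, so no value of s works.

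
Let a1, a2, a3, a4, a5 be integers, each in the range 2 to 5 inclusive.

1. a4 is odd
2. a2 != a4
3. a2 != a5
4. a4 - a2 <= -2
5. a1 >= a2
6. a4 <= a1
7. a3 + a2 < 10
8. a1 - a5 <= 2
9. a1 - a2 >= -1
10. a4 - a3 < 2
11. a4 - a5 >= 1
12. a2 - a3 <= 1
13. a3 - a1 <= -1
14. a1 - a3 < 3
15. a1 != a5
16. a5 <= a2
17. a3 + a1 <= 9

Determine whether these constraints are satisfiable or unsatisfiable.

Constraints 4, 8, 11, 12, and 13 give a2 − a4 ≥ 2, a4 − a5 ≥ 1, a5 − a1 ≥ -2, a1 − a3 ≥ 1, a3 − a2 ≥ -1.
Adding all 5 inequalities: the left sides telescope to 0, and the right sides sum to 2 + 1 + (-2) + 1 + (-1) = 1. So 0 ≥ 1, which is false.

Unsatisfiable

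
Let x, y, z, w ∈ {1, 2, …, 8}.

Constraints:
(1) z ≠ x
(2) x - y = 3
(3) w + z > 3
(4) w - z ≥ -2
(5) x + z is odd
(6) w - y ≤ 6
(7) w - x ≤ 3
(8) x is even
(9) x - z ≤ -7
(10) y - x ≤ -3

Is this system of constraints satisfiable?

Unsatisfiable

Constraints 4, 6, 9, and 10 give x − y ≥ 3, y − w ≥ -6, w − z ≥ -2, z − x ≥ 7.
Adding all 4 inequalities: the left sides telescope to 0, and the right sides sum to 3 + (-6) + (-2) + 7 = 2. So 0 ≥ 2, which is false.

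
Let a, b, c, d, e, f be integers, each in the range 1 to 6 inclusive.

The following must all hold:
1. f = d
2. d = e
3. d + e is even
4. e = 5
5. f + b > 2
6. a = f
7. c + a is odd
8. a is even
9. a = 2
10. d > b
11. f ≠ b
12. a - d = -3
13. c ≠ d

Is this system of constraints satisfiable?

Unsatisfiable

Constraint 9 fixes a = 2 and constraint 4 fixes e = 5. Constraints 1, 2, and 6 give a = f = d = e, so a = e. But 2 ≠ 5 — contradiction.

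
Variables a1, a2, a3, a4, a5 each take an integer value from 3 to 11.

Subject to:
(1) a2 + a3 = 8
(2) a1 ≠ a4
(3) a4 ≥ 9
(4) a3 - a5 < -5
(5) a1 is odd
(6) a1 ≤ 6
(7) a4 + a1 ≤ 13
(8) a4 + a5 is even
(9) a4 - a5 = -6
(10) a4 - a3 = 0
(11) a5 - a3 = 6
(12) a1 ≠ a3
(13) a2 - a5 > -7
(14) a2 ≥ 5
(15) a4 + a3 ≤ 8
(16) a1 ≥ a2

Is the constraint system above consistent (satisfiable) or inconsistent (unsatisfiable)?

Unsatisfiable

From constraint 3: a4 ≥ 9. From constraints 14 and 16: a1 ≥ a2 ≥ 5. Hence a4 + a1 ≥ 14. But constraint 7 requires a4 + a1 ≤ 13, and 13 < 14. Contradiction.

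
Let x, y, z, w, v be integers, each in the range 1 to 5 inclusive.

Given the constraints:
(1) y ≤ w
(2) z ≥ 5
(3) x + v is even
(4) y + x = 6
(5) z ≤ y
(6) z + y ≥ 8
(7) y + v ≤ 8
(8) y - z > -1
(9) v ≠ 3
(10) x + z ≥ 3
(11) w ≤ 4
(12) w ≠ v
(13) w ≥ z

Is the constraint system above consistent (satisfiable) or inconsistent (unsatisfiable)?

Unsatisfiable

From constraints 2 and 5: y ≥ z and z ≥ 5, so y ≥ 5. From constraints 1 and 11: y ≤ w and w ≤ 4, so y ≤ 4. But 4 < 5, so no value of y works.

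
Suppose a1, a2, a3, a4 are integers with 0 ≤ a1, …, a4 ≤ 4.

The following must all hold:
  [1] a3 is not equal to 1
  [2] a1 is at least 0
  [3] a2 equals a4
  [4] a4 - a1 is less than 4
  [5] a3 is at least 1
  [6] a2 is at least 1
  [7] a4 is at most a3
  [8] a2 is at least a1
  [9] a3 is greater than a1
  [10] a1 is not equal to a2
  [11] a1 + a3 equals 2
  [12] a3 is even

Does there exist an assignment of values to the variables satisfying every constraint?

Try a1 = 0, a2 = 2, a3 = 2, a4 = 2.
Check constraint 4: a4 - a1 = 2; constraint 11: a1 + a3 = 2. The remaining constraints are straightforward to verify.

Satisfiable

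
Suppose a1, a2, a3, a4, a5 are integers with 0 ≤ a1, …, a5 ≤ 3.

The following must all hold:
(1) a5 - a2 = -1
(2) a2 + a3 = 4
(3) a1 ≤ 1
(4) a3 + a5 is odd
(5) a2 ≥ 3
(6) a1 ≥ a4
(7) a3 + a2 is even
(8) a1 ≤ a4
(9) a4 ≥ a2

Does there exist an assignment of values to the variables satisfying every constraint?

From constraints 5 and 9: a4 ≥ a2 and a2 ≥ 3, so a4 ≥ 3. From constraints 3 and 6: a4 ≤ a1 and a1 ≤ 1, so a4 ≤ 1. But 1 < 3, so no value of a4 works.

Unsatisfiable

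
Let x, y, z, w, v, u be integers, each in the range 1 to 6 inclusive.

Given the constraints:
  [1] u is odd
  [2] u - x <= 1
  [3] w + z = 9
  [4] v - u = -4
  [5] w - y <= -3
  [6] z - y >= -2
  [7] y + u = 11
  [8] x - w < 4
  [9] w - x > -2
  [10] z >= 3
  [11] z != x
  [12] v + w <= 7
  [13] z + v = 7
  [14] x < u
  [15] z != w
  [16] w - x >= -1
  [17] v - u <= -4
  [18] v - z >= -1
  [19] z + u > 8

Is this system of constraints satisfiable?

Constraints 2, 5, 6, 16, 17, and 18 give x − u ≥ -1, u − v ≥ 4, v − z ≥ -1, z − y ≥ -2, y − w ≥ 3, w − x ≥ -1.
Adding all 6 inequalities: the left sides telescope to 0, and the right sides sum to (-1) + 4 + (-1) + (-2) + 3 + (-1) = 2. So 0 ≥ 2, which is false.

Unsatisfiable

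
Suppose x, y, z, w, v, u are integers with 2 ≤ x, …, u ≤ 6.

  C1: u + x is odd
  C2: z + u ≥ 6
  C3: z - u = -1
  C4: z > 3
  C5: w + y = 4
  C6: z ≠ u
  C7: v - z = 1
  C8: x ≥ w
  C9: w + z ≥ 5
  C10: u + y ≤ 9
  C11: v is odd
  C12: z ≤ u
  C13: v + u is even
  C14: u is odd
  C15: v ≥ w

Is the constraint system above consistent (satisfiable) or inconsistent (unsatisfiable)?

One satisfying assignment is x = 4, y = 2, z = 4, w = 2, v = 5, u = 5.
For the less obvious constraints — constraint 2: z + u = 9; constraint 3: z - u = -1; constraint 5: w + y = 4 — and the others hold by inspection.

Satisfiable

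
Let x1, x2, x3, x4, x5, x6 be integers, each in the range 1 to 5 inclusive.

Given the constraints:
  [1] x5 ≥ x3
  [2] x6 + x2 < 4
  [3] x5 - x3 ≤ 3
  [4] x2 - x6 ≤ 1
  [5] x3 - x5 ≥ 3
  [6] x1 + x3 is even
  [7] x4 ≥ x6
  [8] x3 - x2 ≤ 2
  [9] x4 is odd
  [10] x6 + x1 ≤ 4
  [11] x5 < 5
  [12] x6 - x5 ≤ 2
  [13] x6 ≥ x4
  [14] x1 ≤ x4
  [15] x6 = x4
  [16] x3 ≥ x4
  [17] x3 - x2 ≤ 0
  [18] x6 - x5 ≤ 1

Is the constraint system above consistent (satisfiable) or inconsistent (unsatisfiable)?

Constraints 4, 5, 17, and 18 give x6 − x2 ≥ -1, x2 − x3 ≥ 0, x3 − x5 ≥ 3, x5 − x6 ≥ -1.
Adding all 4 inequalities: the left sides telescope to 0, and the right sides sum to (-1) + 0 + 3 + (-1) = 1. So 0 ≥ 1, which is false.

Unsatisfiable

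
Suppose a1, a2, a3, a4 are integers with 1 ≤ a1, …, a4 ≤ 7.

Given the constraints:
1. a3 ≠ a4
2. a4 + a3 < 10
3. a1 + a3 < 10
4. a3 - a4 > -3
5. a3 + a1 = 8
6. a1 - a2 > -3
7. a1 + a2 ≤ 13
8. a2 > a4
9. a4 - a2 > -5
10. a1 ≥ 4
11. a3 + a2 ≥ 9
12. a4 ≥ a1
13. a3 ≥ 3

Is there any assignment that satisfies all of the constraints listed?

Take a1 = 5, a2 = 7, a3 = 3, a4 = 5. Then constraint 2: a4 + a3 = 8; constraint 3: a1 + a3 = 8; constraint 4: a3 - a4 = -2, and every other listed constraint is also met.

Satisfiable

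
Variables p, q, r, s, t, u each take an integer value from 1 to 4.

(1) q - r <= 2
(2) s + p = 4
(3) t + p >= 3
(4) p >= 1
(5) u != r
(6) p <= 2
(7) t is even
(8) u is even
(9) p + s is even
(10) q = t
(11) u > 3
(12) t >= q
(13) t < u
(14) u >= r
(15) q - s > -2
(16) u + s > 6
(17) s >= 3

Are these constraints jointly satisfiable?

Setting (p, q, r, s, t, u) = (1, 2, 1, 3, 2, 4) satisfies everything: constraint 1: q - r = 1; constraint 2: s + p = 4; constraint 3: t + p = 3, and the others follow.

Satisfiable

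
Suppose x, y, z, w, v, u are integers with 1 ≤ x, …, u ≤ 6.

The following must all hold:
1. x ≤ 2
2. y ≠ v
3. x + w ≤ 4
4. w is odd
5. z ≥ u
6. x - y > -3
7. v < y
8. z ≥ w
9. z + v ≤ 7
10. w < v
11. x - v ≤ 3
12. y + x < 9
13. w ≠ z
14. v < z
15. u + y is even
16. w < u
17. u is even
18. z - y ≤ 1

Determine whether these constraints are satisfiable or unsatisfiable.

Satisfiable

One satisfying assignment is x = 2, y = 4, z = 5, w = 1, v = 2, u = 2.
For the less obvious constraints — constraint 3: x + w = 3; constraint 6: x - y = -2 — and the others hold by inspection.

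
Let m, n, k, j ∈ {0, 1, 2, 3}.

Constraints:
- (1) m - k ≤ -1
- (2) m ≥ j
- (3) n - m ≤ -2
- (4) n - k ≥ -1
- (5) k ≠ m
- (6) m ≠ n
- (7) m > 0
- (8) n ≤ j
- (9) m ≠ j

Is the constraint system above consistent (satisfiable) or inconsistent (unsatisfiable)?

Constraints 1, 3, and 4 give n − k ≥ -1, k − m ≥ 1, m − n ≥ 2.
Adding all 3 inequalities: the left sides telescope to 0, and the right sides sum to (-1) + 1 + 2 = 2. So 0 ≥ 2, which is false.

Unsatisfiable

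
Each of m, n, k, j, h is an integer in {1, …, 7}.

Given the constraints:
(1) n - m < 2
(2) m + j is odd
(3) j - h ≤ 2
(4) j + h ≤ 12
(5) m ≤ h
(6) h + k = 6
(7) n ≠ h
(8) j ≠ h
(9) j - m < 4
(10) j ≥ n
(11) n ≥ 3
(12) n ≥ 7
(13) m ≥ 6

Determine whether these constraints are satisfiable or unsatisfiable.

From constraints 10 and 12: j ≥ n ≥ 7. From constraints 5 and 13: h ≥ m ≥ 6. Hence j + h ≥ 13. But constraint 4 requires j + h ≤ 12, and 12 < 13. Contradiction.

Unsatisfiable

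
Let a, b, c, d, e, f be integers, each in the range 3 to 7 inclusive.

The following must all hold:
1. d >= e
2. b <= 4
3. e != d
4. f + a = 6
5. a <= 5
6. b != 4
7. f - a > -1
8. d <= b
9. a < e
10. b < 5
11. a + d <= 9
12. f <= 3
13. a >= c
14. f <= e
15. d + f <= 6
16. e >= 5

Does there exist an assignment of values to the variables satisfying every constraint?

Unsatisfiable

From constraints 1 and 16: d ≥ e and e ≥ 5, so d ≥ 5. From constraints 2 and 8: d ≤ b and b ≤ 4, so d ≤ 4. But 4 < 5, so no value of d works.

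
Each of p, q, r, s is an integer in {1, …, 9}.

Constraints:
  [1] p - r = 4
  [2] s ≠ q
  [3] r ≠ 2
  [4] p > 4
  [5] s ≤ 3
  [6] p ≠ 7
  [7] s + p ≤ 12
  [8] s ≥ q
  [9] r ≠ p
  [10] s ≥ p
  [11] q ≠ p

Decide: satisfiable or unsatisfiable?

From constraint 4: p ≥ 5. From constraints 5 and 10: p ≤ s and s ≤ 3, so p ≤ 3. But 3 < 5, so no value of p works.

Unsatisfiable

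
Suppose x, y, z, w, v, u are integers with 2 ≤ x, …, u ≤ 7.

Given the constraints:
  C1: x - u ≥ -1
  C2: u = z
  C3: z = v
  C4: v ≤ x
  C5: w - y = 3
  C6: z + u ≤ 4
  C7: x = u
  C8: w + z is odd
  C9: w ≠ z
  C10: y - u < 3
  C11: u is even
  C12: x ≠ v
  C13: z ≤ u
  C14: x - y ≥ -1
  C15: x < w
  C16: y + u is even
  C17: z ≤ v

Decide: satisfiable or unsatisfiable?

Unsatisfiable

From constraints 2, 3, and 7, x = u = z = v, so x = v. But constraint 12 says x ≠ v. Contradiction.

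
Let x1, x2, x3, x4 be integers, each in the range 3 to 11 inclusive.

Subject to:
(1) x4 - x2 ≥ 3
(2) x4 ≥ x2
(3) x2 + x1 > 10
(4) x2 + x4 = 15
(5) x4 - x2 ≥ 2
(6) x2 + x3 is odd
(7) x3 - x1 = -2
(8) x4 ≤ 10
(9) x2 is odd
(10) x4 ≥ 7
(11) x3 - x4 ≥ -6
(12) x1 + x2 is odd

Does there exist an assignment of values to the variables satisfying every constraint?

Satisfiable

The assignment x1 = 6, x2 = 5, x3 = 4, x4 = 10 works:
  constraint 1 holds since x4 - x2 = 5.
  constraint 3 holds since x2 + x1 = 11.
  constraint 4 holds since x2 + x4 = 15.
The rest check out directly.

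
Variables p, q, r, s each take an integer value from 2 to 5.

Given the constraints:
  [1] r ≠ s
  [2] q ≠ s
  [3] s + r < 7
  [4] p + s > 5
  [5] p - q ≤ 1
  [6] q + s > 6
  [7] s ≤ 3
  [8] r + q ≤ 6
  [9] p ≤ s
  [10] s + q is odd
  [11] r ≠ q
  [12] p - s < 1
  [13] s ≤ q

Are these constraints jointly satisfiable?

Satisfiable

Try p = 3, q = 4, r = 2, s = 3.
Check constraint 3: s + r = 5; constraint 4: p + s = 6. The remaining constraints are straightforward to verify.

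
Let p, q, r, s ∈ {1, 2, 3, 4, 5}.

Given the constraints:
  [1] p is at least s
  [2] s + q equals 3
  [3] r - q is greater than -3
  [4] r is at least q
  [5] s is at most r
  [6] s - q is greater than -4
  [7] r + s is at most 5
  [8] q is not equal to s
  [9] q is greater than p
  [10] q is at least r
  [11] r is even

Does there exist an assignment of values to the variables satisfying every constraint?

Try p = 1, q = 2, r = 2, s = 1.
Check constraint 2: s + q = 3; constraint 3: r - q = 0; constraint 6: s - q = -1. The remaining constraints are straightforward to verify.

Satisfiable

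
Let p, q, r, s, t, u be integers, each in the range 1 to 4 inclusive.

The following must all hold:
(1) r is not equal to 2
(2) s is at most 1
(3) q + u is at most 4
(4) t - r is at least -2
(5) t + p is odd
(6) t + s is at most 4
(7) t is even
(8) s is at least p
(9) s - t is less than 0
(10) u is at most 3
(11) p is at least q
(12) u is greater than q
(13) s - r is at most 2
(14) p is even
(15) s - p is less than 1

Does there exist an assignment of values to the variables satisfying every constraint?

Unsatisfiable

Constraint 7 makes t even and constraint 14 makes p even, so t + p must be even. Constraint 5 says t + p is odd — contradiction.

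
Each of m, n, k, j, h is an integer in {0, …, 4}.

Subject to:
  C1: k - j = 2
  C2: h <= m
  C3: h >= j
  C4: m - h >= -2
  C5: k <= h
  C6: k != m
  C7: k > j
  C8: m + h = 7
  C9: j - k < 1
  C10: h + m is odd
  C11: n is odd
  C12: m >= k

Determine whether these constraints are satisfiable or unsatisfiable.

Take m = 4, n = 3, k = 2, j = 0, h = 3. Then constraint 1: k - j = 2; constraint 4: m - h = 1; constraint 8: m + h = 7, and every other listed constraint is also met.

Satisfiable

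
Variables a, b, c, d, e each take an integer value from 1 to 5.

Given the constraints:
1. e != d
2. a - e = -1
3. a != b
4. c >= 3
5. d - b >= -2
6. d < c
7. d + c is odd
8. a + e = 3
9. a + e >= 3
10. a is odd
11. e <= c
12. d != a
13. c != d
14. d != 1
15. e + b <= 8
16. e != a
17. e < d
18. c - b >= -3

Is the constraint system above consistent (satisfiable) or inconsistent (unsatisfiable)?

Satisfiable

Try a = 1, b = 5, c = 4, d = 3, e = 2.
Check constraint 2: a - e = -1; constraint 5: d - b = -2; constraint 8: a + e = 3. The remaining constraints are straightforward to verify.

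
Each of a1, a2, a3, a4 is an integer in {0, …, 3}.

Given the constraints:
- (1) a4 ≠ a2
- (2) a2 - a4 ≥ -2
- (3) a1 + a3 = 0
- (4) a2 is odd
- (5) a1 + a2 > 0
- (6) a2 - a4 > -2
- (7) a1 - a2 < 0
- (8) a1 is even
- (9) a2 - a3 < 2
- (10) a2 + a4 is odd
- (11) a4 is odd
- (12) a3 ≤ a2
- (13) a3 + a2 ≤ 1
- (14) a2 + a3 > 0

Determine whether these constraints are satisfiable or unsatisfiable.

Constraint 4 makes a2 odd and constraint 11 makes a4 odd, so a2 + a4 must be even. Constraint 10 says a2 + a4 is odd — contradiction.

Unsatisfiable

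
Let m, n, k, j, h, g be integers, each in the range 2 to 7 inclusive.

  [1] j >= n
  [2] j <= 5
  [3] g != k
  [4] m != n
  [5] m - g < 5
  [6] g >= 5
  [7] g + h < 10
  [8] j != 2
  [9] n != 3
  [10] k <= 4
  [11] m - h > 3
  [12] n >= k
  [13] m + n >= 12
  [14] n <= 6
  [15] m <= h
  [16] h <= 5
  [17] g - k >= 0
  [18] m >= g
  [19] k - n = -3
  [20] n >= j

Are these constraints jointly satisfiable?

Unsatisfiable

From constraints 15 and 16: m ≤ h ≤ 5. From constraints 1 and 2: n ≤ j ≤ 5. Hence m + n ≤ 10. But constraint 13 requires m + n ≥ 12, and 12 > 10. Contradiction.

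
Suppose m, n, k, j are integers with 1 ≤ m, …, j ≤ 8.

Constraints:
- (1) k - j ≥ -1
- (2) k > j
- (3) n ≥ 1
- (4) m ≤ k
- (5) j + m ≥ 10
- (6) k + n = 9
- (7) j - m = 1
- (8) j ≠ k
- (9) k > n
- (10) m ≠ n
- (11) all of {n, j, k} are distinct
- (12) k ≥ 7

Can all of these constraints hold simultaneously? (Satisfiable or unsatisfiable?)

Take m = 5, n = 2, k = 7, j = 6. Then constraint 1: k - j = 1; constraint 5: j + m = 11, and every other listed constraint is also met.

Satisfiable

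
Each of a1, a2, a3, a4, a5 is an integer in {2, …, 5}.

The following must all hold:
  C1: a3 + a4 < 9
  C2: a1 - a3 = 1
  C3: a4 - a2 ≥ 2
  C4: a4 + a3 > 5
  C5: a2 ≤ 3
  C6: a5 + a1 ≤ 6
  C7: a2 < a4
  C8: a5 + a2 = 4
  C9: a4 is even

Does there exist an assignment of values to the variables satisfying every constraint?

Satisfiable

The assignment a1 = 3, a2 = 2, a3 = 2, a4 = 4, a5 = 2 works:
  constraint 1 holds since a3 + a4 = 6.
  constraint 2 holds since a1 - a3 = 1.
  constraint 3 holds since a4 - a2 = 2.
The rest check out directly.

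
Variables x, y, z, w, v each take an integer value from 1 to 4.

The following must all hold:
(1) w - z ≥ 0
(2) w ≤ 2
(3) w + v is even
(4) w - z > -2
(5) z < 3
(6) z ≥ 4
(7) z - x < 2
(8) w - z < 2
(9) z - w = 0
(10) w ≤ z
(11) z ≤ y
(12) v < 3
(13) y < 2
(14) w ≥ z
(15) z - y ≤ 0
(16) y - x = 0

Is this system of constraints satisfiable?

From constraints 6 and 11: y ≥ z and z ≥ 4, so y ≥ 4. From constraint 13: y ≤ 1. But 1 < 4, so no value of y works.

Unsatisfiable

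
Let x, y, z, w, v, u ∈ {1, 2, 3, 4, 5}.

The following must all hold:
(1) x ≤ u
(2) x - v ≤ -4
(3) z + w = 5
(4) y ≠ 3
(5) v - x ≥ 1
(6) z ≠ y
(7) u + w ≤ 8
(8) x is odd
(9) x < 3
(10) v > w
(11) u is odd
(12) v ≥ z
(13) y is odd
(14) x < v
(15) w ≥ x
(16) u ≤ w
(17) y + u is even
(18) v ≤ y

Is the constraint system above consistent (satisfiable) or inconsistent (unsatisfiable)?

Satisfiable

Take x = 1, y = 5, z = 1, w = 4, v = 5, u = 3. Then constraint 2: x - v = -4; constraint 3: z + w = 5; constraint 5: v - x = 4, and every other listed constraint is also met.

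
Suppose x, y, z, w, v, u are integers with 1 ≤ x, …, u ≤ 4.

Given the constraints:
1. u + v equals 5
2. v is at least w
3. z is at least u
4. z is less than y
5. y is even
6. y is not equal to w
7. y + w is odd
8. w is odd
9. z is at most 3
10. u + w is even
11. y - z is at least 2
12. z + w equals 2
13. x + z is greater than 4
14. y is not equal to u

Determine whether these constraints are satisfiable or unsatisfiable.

Satisfiable

Try x = 4, y = 4, z = 1, w = 1, v = 4, u = 1.
Check constraint 1: u + v = 5; constraint 11: y - z = 3. The remaining constraints are straightforward to verify.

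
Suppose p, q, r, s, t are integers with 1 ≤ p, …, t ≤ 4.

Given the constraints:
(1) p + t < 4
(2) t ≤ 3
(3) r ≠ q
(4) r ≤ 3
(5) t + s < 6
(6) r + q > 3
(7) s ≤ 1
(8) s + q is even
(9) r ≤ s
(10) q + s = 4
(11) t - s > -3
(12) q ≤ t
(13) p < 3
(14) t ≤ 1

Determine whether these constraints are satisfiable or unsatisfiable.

From constraints 12 and 14: q ≤ t ≤ 1. From constraint 7: s ≤ 1. Hence q + s ≤ 2. But constraint 10 requires q + s = 4, and 4 > 2. Contradiction.

Unsatisfiable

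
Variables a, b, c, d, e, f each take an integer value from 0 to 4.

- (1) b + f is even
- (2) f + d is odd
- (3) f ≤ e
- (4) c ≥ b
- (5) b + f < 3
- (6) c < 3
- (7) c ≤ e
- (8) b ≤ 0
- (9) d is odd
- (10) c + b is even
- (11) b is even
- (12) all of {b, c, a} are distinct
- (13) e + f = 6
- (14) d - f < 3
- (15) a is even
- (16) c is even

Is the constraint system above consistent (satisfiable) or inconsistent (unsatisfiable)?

Take a = 4, b = 0, c = 2, d = 3, e = 4, f = 2. Then constraint 5: b + f = 2; constraint 13: e + f = 6, and every other listed constraint is also met.

Satisfiable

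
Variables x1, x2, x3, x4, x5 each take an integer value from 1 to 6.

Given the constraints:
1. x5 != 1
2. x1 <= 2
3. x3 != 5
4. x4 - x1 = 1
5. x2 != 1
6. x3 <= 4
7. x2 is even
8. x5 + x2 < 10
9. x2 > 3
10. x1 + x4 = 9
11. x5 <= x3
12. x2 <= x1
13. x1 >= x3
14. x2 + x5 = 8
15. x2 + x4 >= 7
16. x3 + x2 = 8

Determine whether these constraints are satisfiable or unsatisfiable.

Unsatisfiable

From constraints 2 and 12: x2 ≤ x1 ≤ 2. From constraints 6 and 11: x5 ≤ x3 ≤ 4. Hence x2 + x5 ≤ 6. But constraint 14 requires x2 + x5 = 8, and 8 > 6. Contradiction.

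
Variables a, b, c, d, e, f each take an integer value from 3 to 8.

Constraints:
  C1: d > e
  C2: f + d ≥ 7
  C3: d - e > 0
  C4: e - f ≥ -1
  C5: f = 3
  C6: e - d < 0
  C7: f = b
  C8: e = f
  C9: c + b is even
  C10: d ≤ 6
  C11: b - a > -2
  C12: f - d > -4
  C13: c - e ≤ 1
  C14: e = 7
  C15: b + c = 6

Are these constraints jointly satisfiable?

Unsatisfiable

Constraint 14 fixes e = 7 and constraint 5 fixes f = 3, but constraint 8 requires e = f. Since 7 ≠ 3, contradiction.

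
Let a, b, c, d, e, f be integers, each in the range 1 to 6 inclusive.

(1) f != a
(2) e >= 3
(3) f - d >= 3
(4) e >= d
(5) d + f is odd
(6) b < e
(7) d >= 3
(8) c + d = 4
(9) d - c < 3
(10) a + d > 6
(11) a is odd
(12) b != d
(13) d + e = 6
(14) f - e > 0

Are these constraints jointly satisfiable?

Satisfiable

One satisfying assignment is a = 5, b = 1, c = 1, d = 3, e = 3, f = 6.
For the less obvious constraints — constraint 3: f - d = 3; constraint 8: c + d = 4 — and the others hold by inspection.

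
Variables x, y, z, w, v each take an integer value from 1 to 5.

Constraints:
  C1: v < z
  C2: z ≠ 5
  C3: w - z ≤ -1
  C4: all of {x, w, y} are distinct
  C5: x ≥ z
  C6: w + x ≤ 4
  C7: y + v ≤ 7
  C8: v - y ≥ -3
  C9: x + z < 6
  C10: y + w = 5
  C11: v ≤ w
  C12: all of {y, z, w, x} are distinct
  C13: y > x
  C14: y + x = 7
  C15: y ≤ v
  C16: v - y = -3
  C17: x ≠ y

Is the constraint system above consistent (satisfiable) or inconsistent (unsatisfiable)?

Unsatisfiable

Constraints 3, 5, 11, 13, and 15 give v ≤ w, w < z, z ≤ x, x < y, y ≤ v. Chaining: v ≤ w < z ≤ x < y ≤ v, which forces v < v — impossible.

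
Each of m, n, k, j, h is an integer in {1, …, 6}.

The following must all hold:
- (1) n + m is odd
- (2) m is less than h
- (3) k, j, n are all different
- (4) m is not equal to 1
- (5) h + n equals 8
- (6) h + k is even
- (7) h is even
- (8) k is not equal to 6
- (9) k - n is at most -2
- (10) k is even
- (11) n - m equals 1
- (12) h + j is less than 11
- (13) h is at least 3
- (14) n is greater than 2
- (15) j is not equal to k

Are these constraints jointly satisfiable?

Satisfiable

Setting (m, n, k, j, h) = (3, 4, 2, 6, 4) satisfies everything: constraint 5: h + n = 8; constraint 9: k - n = -2; constraint 11: n - m = 1, and the others follow.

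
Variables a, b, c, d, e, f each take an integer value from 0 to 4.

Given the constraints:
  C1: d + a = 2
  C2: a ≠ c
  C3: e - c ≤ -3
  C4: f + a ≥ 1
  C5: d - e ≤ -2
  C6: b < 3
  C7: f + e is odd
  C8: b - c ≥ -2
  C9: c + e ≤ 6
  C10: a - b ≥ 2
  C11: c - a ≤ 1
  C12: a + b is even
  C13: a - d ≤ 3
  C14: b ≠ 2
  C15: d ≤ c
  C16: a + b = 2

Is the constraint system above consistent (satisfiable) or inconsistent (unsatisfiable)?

Constraints 3, 5, 8, 10, and 13 give d − a ≥ -3, a − b ≥ 2, b − c ≥ -2, c − e ≥ 3, e − d ≥ 2.
Adding all 5 inequalities: the left sides telescope to 0, and the right sides sum to (-3) + 2 + (-2) + 3 + 2 = 2. So 0 ≥ 2, which is false.

Unsatisfiable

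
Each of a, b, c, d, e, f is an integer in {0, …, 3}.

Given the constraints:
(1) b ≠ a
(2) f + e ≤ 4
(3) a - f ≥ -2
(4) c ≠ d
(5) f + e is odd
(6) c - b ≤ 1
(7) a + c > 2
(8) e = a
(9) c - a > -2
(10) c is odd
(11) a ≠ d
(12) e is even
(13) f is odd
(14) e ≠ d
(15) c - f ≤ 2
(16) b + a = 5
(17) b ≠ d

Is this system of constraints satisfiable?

Take a = 2, b = 3, c = 3, d = 1, e = 2, f = 1. Then constraint 2: f + e = 3; constraint 3: a - f = 1, and every other listed constraint is also met.

Satisfiable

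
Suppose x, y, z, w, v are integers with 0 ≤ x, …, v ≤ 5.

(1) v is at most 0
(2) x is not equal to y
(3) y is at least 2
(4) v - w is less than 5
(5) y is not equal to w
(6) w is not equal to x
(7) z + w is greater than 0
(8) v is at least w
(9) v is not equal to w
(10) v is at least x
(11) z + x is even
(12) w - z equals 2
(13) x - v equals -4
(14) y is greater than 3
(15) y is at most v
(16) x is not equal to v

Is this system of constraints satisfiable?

From constraint 14: y ≥ 4. From constraints 1 and 15: y ≤ v and v ≤ 0, so y ≤ 0. But 0 < 4, so no value of y works.

Unsatisfiable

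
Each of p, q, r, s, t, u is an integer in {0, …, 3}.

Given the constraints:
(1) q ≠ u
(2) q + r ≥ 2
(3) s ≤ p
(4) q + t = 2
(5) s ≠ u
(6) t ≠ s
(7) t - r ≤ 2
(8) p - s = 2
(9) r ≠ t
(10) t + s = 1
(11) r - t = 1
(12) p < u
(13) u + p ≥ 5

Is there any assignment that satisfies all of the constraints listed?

Setting (p, q, r, s, t, u) = (2, 1, 2, 0, 1, 3) satisfies everything: constraint 2: q + r = 3; constraint 4: q + t = 2; constraint 7: t - r = -1, and the others follow.

Satisfiable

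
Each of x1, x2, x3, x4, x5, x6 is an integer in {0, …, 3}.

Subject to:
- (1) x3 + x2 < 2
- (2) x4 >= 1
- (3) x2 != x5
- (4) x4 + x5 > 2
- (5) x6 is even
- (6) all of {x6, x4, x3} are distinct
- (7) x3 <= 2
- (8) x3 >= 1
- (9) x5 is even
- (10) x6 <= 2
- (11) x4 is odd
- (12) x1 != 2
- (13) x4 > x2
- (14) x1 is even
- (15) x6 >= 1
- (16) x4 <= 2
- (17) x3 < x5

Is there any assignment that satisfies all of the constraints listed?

Unsatisfiable

Constraints 2, 7, 8, 10, 15, and 16 confine each of x6, x4, x3 to the 2 values {1, 2}.
Constraint 6 requires all 3 of them to be distinct, but only 2 values are available — impossible by the pigeonhole principle.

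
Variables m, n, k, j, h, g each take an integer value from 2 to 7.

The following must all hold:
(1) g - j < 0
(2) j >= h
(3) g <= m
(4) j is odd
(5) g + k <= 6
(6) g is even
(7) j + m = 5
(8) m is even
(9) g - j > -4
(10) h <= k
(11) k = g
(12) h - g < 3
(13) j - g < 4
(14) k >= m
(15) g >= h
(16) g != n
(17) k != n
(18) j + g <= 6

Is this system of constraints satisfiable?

Satisfiable

One satisfying assignment is m = 2, n = 7, k = 2, j = 3, h = 2, g = 2.
For the less obvious constraints — constraint 1: g - j = -1; constraint 5: g + k = 4 — and the others hold by inspection.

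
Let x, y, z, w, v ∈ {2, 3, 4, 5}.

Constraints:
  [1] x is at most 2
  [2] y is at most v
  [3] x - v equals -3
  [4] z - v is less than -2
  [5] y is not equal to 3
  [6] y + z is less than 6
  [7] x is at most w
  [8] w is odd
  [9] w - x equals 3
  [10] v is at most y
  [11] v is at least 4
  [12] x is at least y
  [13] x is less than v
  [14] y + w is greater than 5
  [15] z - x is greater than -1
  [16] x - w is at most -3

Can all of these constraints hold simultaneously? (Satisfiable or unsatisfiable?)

From constraints 10 and 11: y ≥ v and v ≥ 4, so y ≥ 4. From constraints 1 and 12: y ≤ x and x ≤ 2, so y ≤ 2. But 2 < 4, so no value of y works.

Unsatisfiable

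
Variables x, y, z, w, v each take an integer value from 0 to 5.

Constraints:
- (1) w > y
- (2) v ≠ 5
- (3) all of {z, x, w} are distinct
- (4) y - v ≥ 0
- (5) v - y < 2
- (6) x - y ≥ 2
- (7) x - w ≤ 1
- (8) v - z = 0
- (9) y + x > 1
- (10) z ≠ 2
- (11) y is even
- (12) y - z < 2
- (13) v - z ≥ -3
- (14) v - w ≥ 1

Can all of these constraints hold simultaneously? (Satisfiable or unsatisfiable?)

Unsatisfiable

Constraints 4, 6, 7, and 14 give x − y ≥ 2, y − v ≥ 0, v − w ≥ 1, w − x ≥ -1.
Adding all 4 inequalities: the left sides telescope to 0, and the right sides sum to 2 + 0 + 1 + (-1) = 2. So 0 ≥ 2, which is false.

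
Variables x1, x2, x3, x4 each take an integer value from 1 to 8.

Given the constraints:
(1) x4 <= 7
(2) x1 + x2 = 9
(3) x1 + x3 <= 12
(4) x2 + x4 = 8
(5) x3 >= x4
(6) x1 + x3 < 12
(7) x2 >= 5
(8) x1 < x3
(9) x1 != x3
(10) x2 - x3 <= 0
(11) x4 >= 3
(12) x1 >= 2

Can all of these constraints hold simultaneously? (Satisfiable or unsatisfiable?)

Satisfiable

One satisfying assignment is x1 = 4, x2 = 5, x3 = 6, x4 = 3.
For the less obvious constraints — constraint 2: x1 + x2 = 9; constraint 3: x1 + x3 = 10; constraint 4: x2 + x4 = 8 — and the others hold by inspection.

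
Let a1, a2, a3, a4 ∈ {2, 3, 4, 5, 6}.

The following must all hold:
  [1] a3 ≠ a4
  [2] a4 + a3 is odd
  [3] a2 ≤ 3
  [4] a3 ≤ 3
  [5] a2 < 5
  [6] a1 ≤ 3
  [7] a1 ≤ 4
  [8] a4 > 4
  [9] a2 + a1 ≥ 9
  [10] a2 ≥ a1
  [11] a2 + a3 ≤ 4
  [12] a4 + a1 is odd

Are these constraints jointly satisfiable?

From constraint 3: a2 ≤ 3. From constraint 7: a1 ≤ 4. Hence a2 + a1 ≤ 7. But constraint 9 requires a2 + a1 ≥ 9, and 9 > 7. Contradiction.

Unsatisfiable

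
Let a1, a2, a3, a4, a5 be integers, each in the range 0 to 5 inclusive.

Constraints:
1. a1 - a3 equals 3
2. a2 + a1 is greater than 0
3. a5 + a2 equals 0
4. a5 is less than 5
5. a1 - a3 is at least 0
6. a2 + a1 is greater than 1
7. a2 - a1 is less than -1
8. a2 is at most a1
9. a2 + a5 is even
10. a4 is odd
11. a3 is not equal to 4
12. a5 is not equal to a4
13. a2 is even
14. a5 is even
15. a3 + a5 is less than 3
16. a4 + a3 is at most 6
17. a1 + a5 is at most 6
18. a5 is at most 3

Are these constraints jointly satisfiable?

Satisfiable

The assignment a1 = 3, a2 = 0, a3 = 0, a4 = 3, a5 = 0 works:
  constraint 1 holds since a1 - a3 = 3.
  constraint 2 holds since a2 + a1 = 3.
  constraint 3 holds since a5 + a2 = 0.
The rest check out directly.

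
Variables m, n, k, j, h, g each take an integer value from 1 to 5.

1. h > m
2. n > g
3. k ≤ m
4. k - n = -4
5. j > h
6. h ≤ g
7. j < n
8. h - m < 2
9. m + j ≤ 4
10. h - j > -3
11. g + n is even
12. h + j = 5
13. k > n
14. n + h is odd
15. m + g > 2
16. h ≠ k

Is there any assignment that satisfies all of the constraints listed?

Constraints 1, 3, 5, 7, and 13 give n < k, k ≤ m, m < h, h < j, j < n. Chaining: n < k ≤ m < h < j < n, which forces n < n — impossible.

Unsatisfiable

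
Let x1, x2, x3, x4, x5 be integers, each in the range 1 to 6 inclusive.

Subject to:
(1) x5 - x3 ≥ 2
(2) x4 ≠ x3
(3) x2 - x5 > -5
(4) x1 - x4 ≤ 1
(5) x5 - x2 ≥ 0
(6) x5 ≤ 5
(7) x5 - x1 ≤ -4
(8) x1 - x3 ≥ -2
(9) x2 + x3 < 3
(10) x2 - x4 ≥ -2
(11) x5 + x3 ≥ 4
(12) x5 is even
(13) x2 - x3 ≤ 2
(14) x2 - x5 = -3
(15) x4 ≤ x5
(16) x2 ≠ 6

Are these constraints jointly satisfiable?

Unsatisfiable

Constraints 1, 4, 7, 10, and 13 give x4 − x1 ≥ -1, x1 − x5 ≥ 4, x5 − x3 ≥ 2, x3 − x2 ≥ -2, x2 − x4 ≥ -2.
Adding all 5 inequalities: the left sides telescope to 0, and the right sides sum to (-1) + 4 + 2 + (-2) + (-2) = 1. So 0 ≥ 1, which is false.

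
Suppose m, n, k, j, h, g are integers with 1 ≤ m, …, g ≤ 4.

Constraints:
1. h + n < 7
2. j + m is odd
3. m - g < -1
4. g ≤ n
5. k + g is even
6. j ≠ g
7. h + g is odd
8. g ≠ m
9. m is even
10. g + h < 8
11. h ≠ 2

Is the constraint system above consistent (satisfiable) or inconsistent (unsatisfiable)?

Satisfiable

Take m = 2, n = 4, k = 2, j = 1, h = 1, g = 4. Then constraint 1: h + n = 5; constraint 3: m - g = -2, and every other listed constraint is also met.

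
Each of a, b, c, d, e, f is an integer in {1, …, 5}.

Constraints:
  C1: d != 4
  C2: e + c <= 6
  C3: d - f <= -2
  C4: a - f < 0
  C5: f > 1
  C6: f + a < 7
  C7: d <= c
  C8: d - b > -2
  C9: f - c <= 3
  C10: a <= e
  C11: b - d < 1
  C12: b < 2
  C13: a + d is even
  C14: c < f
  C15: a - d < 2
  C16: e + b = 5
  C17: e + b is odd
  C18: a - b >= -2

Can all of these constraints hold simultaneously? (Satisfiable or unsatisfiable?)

Take a = 1, b = 1, c = 1, d = 1, e = 4, f = 3. Then constraint 2: e + c = 5; constraint 3: d - f = -2; constraint 4: a - f = -2, and every other listed constraint is also met.

Satisfiable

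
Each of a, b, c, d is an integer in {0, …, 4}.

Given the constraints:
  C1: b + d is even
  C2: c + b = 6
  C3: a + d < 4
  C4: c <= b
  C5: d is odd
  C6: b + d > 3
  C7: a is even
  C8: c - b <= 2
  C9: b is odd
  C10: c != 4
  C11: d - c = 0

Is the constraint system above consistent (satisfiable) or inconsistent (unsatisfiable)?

Setting (a, b, c, d) = (0, 3, 3, 3) satisfies everything: constraint 2: c + b = 6; constraint 3: a + d = 3, and the others follow.

Satisfiable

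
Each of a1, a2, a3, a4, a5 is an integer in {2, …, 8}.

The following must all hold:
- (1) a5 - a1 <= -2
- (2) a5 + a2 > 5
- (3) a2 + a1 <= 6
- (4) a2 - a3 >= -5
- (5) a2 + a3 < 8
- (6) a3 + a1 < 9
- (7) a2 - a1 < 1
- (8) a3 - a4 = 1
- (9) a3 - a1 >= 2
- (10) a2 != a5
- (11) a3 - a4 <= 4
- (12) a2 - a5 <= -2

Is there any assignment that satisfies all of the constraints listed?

Constraints 1, 4, 9, and 12 give a1 − a5 ≥ 2, a5 − a2 ≥ 2, a2 − a3 ≥ -5, a3 − a1 ≥ 2.
Adding all 4 inequalities: the left sides telescope to 0, and the right sides sum to 2 + 2 + (-5) + 2 = 1. So 0 ≥ 1, which is false.

Unsatisfiable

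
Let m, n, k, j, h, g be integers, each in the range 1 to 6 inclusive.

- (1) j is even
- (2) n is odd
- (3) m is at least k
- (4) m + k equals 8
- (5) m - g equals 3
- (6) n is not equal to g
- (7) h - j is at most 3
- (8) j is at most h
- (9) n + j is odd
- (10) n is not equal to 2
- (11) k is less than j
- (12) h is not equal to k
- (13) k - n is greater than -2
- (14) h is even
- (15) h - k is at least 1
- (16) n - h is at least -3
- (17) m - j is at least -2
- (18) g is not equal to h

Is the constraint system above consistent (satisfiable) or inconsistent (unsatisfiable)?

Satisfiable

Take m = 4, n = 5, k = 4, j = 6, h = 6, g = 1. Then constraint 4: m + k = 8; constraint 5: m - g = 3; constraint 7: h - j = 0, and every other listed constraint is also met.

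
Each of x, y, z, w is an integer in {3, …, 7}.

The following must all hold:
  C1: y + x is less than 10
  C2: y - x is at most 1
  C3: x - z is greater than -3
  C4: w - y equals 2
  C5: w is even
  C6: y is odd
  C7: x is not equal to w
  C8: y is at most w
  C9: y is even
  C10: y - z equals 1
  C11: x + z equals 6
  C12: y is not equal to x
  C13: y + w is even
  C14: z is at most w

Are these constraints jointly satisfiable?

Unsatisfiable

Constraint 6 makes y odd and constraint 5 makes w even, so y + w must be odd. Constraint 13 says y + w is even — contradiction.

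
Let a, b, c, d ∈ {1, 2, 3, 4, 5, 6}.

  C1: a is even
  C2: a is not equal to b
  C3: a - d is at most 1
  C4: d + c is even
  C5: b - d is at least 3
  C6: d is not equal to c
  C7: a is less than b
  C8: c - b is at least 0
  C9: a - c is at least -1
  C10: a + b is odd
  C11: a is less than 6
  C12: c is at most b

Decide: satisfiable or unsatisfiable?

Unsatisfiable

Constraints 3, 5, 8, and 9 give a − c ≥ -1, c − b ≥ 0, b − d ≥ 3, d − a ≥ -1.
Adding all 4 inequalities: the left sides telescope to 0, and the right sides sum to (-1) + 0 + 3 + (-1) = 1. So 0 ≥ 1, which is false.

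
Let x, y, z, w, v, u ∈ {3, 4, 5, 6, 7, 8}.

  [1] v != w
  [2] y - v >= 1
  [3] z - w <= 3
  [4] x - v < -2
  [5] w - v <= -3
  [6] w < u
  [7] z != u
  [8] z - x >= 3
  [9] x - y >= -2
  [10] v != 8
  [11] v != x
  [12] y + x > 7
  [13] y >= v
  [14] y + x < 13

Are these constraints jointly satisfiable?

Unsatisfiable

Constraints 2, 3, 5, 8, and 9 give x − y ≥ -2, y − v ≥ 1, v − w ≥ 3, w − z ≥ -3, z − x ≥ 3.
Adding all 5 inequalities: the left sides telescope to 0, and the right sides sum to (-2) + 1 + 3 + (-3) + 3 = 2. So 0 ≥ 2, which is false.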